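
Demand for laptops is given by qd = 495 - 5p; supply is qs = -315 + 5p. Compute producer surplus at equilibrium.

Producer surplus = 810

Equilibrium: 495 - 5p = -315 + 5p gives p* = 81, q* = 90.
Supply starts at p = 63 (where qs = 0).
PS = ½(81 − 63)(90) = 810.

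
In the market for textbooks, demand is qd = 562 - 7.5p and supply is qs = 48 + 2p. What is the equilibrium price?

p* = 1028/19

Set qd = qs: 562 - 7.5p = 48 + 2p.
514 = 9.5p, so p* = 1028/19.
q* = 562 − 7.5(1028/19) = 2968/19.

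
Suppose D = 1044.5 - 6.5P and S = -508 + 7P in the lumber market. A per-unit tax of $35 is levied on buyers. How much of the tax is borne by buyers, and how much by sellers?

Pre-tax equilibrium: P* = 115, Q* = 297.
Tax on buyers shifts demand to D = 1044.5 − 6.5(P + 35) = 817 - 6.5P.
817 - 6.5P = -508 + 7P gives seller price Ps = 2650/27; buyers pay Pb = 2650/27 + 35 = 3595/27.
New quantity: Q = 1044.5 − 6.5(3595/27) = 4834/27.
Buyer burden = 3595/27 − 115 = 490/27; seller burden = 115 − 2650/27 = 455/27.

Buyers bear 490/27, sellers bear 455/27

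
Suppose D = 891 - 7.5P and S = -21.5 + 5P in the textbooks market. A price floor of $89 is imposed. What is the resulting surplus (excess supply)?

Surplus = 200

Equilibrium price would be P* = 73, so the floor at 89 binds.
At P = 89: D = 223.5, S = 423.5.
Surplus = 423.5 − 223.5 = 200.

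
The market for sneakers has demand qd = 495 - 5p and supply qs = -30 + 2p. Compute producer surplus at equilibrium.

Equilibrium: 495 - 5p = -30 + 2p gives p* = 75, q* = 120.
Supply starts at p = 15 (where qs = 0).
PS = ½(75 − 15)(120) = 3600.

Producer surplus = 3600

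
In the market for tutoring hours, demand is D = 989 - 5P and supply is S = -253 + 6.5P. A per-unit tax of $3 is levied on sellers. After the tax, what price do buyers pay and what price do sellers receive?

Buyers pay 2523/23, sellers receive 2454/23

Pre-tax equilibrium: P* = 108, Q* = 449.
Tax on sellers shifts supply to S = -253 + 6.5(P − 3) = -272.5 + 6.5P.
989 - 5P = -272.5 + 6.5P gives buyer price Pb = 2523/23; sellers receive Ps = 2523/23 − 3 = 2454/23.
New quantity: Q = 989 − 5(2523/23) = 10132/23.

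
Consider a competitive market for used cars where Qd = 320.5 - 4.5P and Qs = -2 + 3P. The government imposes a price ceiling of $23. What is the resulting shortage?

Shortage = 150

Equilibrium price would be P* = 43, so the ceiling at 23 binds.
At P = 23: Qd = 320.5 − 4.5(23) = 217, Qs = -2 + 3(23) = 67.
Shortage = 217 − 67 = 150.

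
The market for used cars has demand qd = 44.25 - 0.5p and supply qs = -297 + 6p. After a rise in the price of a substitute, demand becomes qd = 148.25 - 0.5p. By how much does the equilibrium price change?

Δp = 16

Original equilibrium: p* = 52.5, q* = 18.
New equilibrium: 148.25 - 0.5p = -297 + 6p, so 445.25 = 6.5p and p' = 68.5; q' = 148.25 − 0.5(68.5) = 114.
Change in price: 68.5 − 52.5 = 16.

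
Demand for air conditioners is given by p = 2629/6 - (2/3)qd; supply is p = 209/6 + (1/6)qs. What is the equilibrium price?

Set the two price expressions equal: 2629/6 - (2/3)q = 209/6 + (1/6)q.
1210/3 = (5/6)q, so q* = 484.
p* = 2629/6 − (2/3)(484) = 115.5.

p* = 115.5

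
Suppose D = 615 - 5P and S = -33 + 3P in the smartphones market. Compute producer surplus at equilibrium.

Producer surplus = 7350

Equilibrium: 615 - 5P = -33 + 3P gives P* = 81, Q* = 210.
Supply starts at P = 11 (where S = 0).
PS = ½(81 − 11)(210) = 7350.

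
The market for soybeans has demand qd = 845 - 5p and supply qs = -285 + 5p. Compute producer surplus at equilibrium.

Equilibrium: 845 - 5p = -285 + 5p gives p* = 113, q* = 280.
Supply starts at p = 57 (where qs = 0).
PS = ½(113 − 57)(280) = 7840.

Producer surplus = 7840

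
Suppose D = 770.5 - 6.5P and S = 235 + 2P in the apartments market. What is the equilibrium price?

Set D = S: 770.5 - 6.5P = 235 + 2P.
535.5 = 8.5P, so P* = 63.
Q* = 770.5 − 6.5(63) = 361.

P* = 63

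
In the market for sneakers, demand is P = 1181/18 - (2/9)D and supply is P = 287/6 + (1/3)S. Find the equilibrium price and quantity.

Set the two price expressions equal: 1181/18 - (2/9)Q = 287/6 + (1/3)Q.
160/9 = (5/9)Q, so Q* = 32.
P* = 1181/18 − (2/9)(32) = 58.5.

P* = 58.5, Q* = 32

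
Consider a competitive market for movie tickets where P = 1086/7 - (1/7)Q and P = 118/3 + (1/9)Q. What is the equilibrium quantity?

Set the two price expressions equal: 1086/7 - (1/7)Q = 118/3 + (1/9)Q.
2432/21 = (16/63)Q, so Q* = 456.
P* = 1086/7 − (1/7)(456) = 90.

Q* = 456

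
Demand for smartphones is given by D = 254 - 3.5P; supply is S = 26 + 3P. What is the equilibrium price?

P* = 456/13

Set D = S: 254 - 3.5P = 26 + 3P.
228 = 6.5P, so P* = 456/13.
Q* = 254 − 3.5(456/13) = 1706/13.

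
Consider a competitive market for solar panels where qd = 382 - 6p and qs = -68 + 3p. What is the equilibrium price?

p* = 50

Set qd = qs: 382 - 6p = -68 + 3p.
450 = 9p, so p* = 50.
q* = 382 − 6(50) = 82.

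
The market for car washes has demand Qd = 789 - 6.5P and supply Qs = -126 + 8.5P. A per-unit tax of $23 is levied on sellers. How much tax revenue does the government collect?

Pre-tax equilibrium: P* = 61, Q* = 392.5.
Tax on sellers shifts supply to Qs = -126 + 8.5(P − 23) = -321.5 + 8.5P.
789 - 6.5P = -321.5 + 8.5P gives buyer price Pb = 2221/30; sellers receive Ps = 2221/30 − 23 = 1531/30.
New quantity: Q = 789 − 6.5(2221/30) = 18467/60.
Revenue = 23 × 18467/60 = 424741/60.

Tax revenue = 424741/60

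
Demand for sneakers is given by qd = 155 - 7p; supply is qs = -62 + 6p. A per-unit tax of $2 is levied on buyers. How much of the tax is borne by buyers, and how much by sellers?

Pre-tax equilibrium: p* = 217/13, q* = 496/13.
Tax on buyers shifts demand to qd = 155 − 7(p + 2) = 141 - 7p.
141 - 7p = -62 + 6p gives seller price ps = 203/13; buyers pay pb = 203/13 + 2 = 229/13.
New quantity: q = 155 − 7(229/13) = 412/13.
Buyer burden = 229/13 − 217/13 = 12/13; seller burden = 217/13 − 203/13 = 14/13.

Buyers bear 12/13, sellers bear 14/13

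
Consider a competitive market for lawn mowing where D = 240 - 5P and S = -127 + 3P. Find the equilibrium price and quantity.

Set D = S: 240 - 5P = -127 + 3P.
367 = 8P, so P* = 45.875.
Q* = 240 − 5(45.875) = 10.625.

P* = 45.875, Q* = 10.625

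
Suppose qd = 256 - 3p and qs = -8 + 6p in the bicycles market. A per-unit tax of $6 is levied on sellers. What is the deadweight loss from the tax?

Pre-tax equilibrium: p* = 88/3, q* = 168.
Tax on sellers shifts supply to qs = -8 + 6(p − 6) = -44 + 6p.
256 - 3p = -44 + 6p gives buyer price pb = 100/3; sellers receive ps = 100/3 − 6 = 82/3.
New quantity: q = 256 − 3(100/3) = 156.
DWL = ½ × 6 × (168 − 156) = 36.

Deadweight loss = 36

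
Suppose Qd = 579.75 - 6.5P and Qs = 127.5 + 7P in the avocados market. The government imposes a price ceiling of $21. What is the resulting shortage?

Equilibrium price would be P* = 33.5, so the ceiling at 21 binds.
At P = 21: Qd = 579.75 − 6.5(21) = 443.25, Qs = 127.5 + 7(21) = 274.5.
Shortage = 443.25 − 274.5 = 168.75.

Shortage = 168.75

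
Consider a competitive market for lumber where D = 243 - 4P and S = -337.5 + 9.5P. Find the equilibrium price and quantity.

P* = 43, Q* = 71

Set D = S: 243 - 4P = -337.5 + 9.5P.
580.5 = 13.5P, so P* = 43.
Q* = 243 − 4(43) = 71.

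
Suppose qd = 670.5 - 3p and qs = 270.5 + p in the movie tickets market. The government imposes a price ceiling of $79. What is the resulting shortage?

Equilibrium price would be p* = 100, so the ceiling at 79 binds.
At p = 79: qd = 670.5 − 3(79) = 433.5, qs = 270.5 + 1(79) = 349.5.
Shortage = 433.5 − 349.5 = 84.

Shortage = 84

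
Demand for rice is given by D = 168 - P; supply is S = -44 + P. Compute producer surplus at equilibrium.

Producer surplus = 1922

Equilibrium: 168 - P = -44 + P gives P* = 106, Q* = 62.
Supply starts at P = 44 (where S = 0).
PS = ½(106 − 44)(62) = 1922.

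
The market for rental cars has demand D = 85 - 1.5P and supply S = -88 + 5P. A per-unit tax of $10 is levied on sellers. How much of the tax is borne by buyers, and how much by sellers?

Pre-tax equilibrium: P* = 346/13, Q* = 586/13.
Tax on sellers shifts supply to S = -88 + 5(P − 10) = -138 + 5P.
85 - 1.5P = -138 + 5P gives buyer price Pb = 446/13; sellers receive Ps = 446/13 − 10 = 316/13.
New quantity: Q = 85 − 1.5(446/13) = 436/13.
Buyer burden = 446/13 − 346/13 = 100/13; seller burden = 346/13 − 316/13 = 30/13.

Buyers bear 100/13, sellers bear 30/13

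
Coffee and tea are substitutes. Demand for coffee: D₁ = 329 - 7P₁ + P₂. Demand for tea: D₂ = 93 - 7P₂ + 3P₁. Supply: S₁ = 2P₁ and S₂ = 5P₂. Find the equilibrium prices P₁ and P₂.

Market 1: 329 - 7P₁ + P₂ = 2P₁ → 9P₁ - P₂ = 329.
Market 2: 12P₂ - 3P₁ = 93.
Eliminating P₂: 12×(1) + 1×(2) gives 105P₁ = 4041, so P₁ = 1347/35.
Back-substitute into (2): P₂ = (93 + 3×1347/35) / 12 = 608/35.

P₁ = 1347/35, P₂ = 608/35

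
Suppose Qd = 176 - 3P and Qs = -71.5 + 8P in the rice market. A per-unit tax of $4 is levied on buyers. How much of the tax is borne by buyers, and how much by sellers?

Buyers bear 32/11, sellers bear 12/11

Pre-tax equilibrium: P* = 22.5, Q* = 108.5.
Tax on buyers shifts demand to Qd = 176 − 3(P + 4) = 164 - 3P.
164 - 3P = -71.5 + 8P gives seller price Ps = 471/22; buyers pay Pb = 471/22 + 4 = 559/22.
New quantity: Q = 176 − 3(559/22) = 2195/22.
Buyer burden = 559/22 − 22.5 = 32/11; seller burden = 22.5 − 471/22 = 12/11.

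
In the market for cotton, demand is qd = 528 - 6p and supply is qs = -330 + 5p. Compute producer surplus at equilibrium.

Producer surplus = 360

Equilibrium: 528 - 6p = -330 + 5p gives p* = 78, q* = 60.
Supply starts at p = 66 (where qs = 0).
PS = ½(78 − 66)(60) = 360.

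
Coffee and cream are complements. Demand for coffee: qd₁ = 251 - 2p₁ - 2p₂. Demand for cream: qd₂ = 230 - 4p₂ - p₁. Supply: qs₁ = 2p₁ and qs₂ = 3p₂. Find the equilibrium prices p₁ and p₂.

Market 1: 251 - 2p₁ - 2p₂ = 2p₁ → 4p₁ + 2p₂ = 251.
Market 2: 7p₂ + p₁ = 230.
Eliminating p₂: 7×(1) − 2×(2) gives 26p₁ = 1297, so p₁ = 1297/26.
Back-substitute into (2): p₂ = (230 − 1×1297/26) / 7 = 669/26.

p₁ = 1297/26, p₂ = 669/26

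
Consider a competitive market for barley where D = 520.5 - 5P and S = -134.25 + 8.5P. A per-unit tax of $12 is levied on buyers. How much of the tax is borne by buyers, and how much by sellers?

Buyers bear 68/9, sellers bear 40/9

Pre-tax equilibrium: P* = 48.5, Q* = 278.
Tax on buyers shifts demand to D = 520.5 − 5(P + 12) = 460.5 - 5P.
460.5 - 5P = -134.25 + 8.5P gives seller price Ps = 793/18; buyers pay Pb = 793/18 + 12 = 1009/18.
New quantity: Q = 520.5 − 5(1009/18) = 2162/9.
Buyer burden = 1009/18 − 48.5 = 68/9; seller burden = 48.5 − 793/18 = 40/9.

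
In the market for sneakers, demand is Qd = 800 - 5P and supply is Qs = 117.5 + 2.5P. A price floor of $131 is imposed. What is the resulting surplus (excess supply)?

Surplus = 300

Equilibrium price would be P* = 91, so the floor at 131 binds.
At P = 131: Qd = 145, Qs = 445.
Surplus = 445 − 145 = 300.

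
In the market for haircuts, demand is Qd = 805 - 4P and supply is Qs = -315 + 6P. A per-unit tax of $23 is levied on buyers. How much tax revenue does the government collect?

Pre-tax equilibrium: P* = 112, Q* = 357.
Tax on buyers shifts demand to Qd = 805 − 4(P + 23) = 713 - 4P.
713 - 4P = -315 + 6P gives seller price Ps = 102.8; buyers pay Pb = 102.8 + 23 = 125.8.
New quantity: Q = 805 − 4(125.8) = 301.8.
Revenue = 23 × 301.8 = 6941.4.

Tax revenue = 6941.4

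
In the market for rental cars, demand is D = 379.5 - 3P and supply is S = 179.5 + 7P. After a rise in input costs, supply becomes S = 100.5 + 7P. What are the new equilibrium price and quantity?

Original equilibrium: P* = 20, Q* = 319.5.
New equilibrium: 379.5 - 3P = 100.5 + 7P, so 279 = 10P and P' = 27.9; Q' = 379.5 − 3(27.9) = 295.8.

P' = 27.9, Q' = 295.8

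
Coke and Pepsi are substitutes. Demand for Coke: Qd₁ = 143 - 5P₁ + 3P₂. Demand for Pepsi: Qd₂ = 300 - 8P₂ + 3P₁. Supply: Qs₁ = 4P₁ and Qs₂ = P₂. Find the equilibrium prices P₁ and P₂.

Market 1: 143 - 5P₁ + 3P₂ = 4P₁ → 9P₁ - 3P₂ = 143.
Market 2: 9P₂ - 3P₁ = 300.
Eliminating P₂: 9×(1) + 3×(2) gives 72P₁ = 2187, so P₁ = 30.375.
Back-substitute into (2): P₂ = (300 + 3×30.375) / 9 = 1043/24.

P₁ = 30.375, P₂ = 1043/24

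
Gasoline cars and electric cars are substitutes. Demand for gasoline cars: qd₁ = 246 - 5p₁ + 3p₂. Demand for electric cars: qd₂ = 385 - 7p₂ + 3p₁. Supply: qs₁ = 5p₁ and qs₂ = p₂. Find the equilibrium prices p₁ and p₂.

p₁ = 3123/71, p₂ = 4588/71

Market 1: 246 - 5p₁ + 3p₂ = 5p₁ → 10p₁ - 3p₂ = 246.
Market 2: 8p₂ - 3p₁ = 385.
Eliminating p₂: 8×(1) + 3×(2) gives 71p₁ = 3123, so p₁ = 3123/71.
Back-substitute into (2): p₂ = (385 + 3×3123/71) / 8 = 4588/71.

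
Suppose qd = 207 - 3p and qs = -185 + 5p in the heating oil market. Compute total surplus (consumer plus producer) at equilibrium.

Equilibrium: 207 - 3p = -185 + 5p gives p* = 49, q* = 60.
Demand choke price: p = 69; supply starts at p = 37.
CS = ½(69 − 49)(60) = 600; PS = ½(49 − 37)(60) = 360.

Total surplus = 960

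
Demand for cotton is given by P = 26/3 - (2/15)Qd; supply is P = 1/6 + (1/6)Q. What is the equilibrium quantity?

Set the two price expressions equal: 26/3 - (2/15)Q = 1/6 + (1/6)Q.
8.5 = 0.3Q, so Q* = 85/3.
P* = 26/3 − (2/15)(85/3) = 44/9.

Q* = 85/3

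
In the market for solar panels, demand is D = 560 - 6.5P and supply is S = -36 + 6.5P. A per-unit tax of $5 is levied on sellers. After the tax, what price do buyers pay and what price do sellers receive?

Pre-tax equilibrium: P* = 596/13, Q* = 262.
Tax on sellers shifts supply to S = -36 + 6.5(P − 5) = -68.5 + 6.5P.
560 - 6.5P = -68.5 + 6.5P gives buyer price Pb = 1257/26; sellers receive Ps = 1257/26 − 5 = 1127/26.
New quantity: Q = 560 − 6.5(1257/26) = 245.75.

Buyers pay 1257/26, sellers receive 1127/26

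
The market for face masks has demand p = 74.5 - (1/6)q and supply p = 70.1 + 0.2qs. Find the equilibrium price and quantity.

Set the two price expressions equal: 74.5 - (1/6)q = 70.1 + 0.2q.
4.4 = (11/30)q, so q* = 12.
p* = 74.5 − (1/6)(12) = 72.5.

p* = 72.5, q* = 12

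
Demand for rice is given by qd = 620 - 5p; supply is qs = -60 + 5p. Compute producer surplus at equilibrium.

Equilibrium: 620 - 5p = -60 + 5p gives p* = 68, q* = 280.
Supply starts at p = 12 (where qs = 0).
PS = ½(68 − 12)(280) = 7840.

Producer surplus = 7840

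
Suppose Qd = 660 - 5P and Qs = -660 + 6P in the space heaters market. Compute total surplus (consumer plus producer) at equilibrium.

Total surplus = 660

Equilibrium: 660 - 5P = -660 + 6P gives P* = 120, Q* = 60.
Demand choke price: P = 132; supply starts at P = 110.
CS = ½(132 − 120)(60) = 360; PS = ½(120 − 110)(60) = 300.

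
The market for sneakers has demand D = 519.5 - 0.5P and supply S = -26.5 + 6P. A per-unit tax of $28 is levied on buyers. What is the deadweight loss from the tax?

Deadweight loss = 2352/13

Pre-tax equilibrium: P* = 84, Q* = 477.5.
Tax on buyers shifts demand to D = 519.5 − 0.5(P + 28) = 505.5 - 0.5P.
505.5 - 0.5P = -26.5 + 6P gives seller price Ps = 1064/13; buyers pay Pb = 1064/13 + 28 = 1428/13.
New quantity: Q = 519.5 − 0.5(1428/13) = 12079/26.
DWL = ½ × 28 × (477.5 − 12079/26) = 2352/13.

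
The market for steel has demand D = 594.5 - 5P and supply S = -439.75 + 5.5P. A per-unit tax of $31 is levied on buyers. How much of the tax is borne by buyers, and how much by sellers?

Pre-tax equilibrium: P* = 98.5, Q* = 102.
Tax on buyers shifts demand to D = 594.5 − 5(P + 31) = 439.5 - 5P.
439.5 - 5P = -439.75 + 5.5P gives seller price Ps = 3517/42; buyers pay Pb = 3517/42 + 31 = 4819/42.
New quantity: Q = 594.5 − 5(4819/42) = 437/21.
Buyer burden = 4819/42 − 98.5 = 341/21; seller burden = 98.5 − 3517/42 = 310/21.

Buyers bear 341/21, sellers bear 310/21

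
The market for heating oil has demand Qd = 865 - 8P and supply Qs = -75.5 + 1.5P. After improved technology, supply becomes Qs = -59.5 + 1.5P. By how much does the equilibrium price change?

ΔP = -32/19

Original equilibrium: P* = 99, Q* = 73.
New equilibrium: 865 - 8P = -59.5 + 1.5P, so 924.5 = 9.5P and P' = 1849/19; Q' = 865 − 8(1849/19) = 1643/19.
Change in price: 1849/19 − 99 = -32/19.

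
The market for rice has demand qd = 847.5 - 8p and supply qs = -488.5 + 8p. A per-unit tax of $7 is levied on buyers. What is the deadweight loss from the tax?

Pre-tax equilibrium: p* = 83.5, q* = 179.5.
Tax on buyers shifts demand to qd = 847.5 − 8(p + 7) = 791.5 - 8p.
791.5 - 8p = -488.5 + 8p gives seller price ps = 80; buyers pay pb = 80 + 7 = 87.
New quantity: q = 847.5 − 8(87) = 151.5.
DWL = ½ × 7 × (179.5 − 151.5) = 98.

Deadweight loss = 98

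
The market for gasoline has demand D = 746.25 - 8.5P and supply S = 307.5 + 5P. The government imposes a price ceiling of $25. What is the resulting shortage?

Shortage = 101.25

Equilibrium price would be P* = 32.5, so the ceiling at 25 binds.
At P = 25: D = 746.25 − 8.5(25) = 533.75, S = 307.5 + 5(25) = 432.5.
Shortage = 533.75 − 432.5 = 101.25.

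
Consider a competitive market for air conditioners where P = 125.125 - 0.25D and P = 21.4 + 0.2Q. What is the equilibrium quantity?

Set the two price expressions equal: 125.125 - 0.25Q = 21.4 + 0.2Q.
103.725 = 0.45Q, so Q* = 230.5.
P* = 125.125 − (0.25)(230.5) = 67.5.

Q* = 230.5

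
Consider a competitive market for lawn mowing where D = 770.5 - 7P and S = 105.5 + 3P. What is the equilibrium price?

Set D = S: 770.5 - 7P = 105.5 + 3P.
665 = 10P, so P* = 66.5.
Q* = 770.5 − 7(66.5) = 305.

P* = 66.5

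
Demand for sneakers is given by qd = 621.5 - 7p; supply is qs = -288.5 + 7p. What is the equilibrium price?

Set qd = qs: 621.5 - 7p = -288.5 + 7p.
910 = 14p, so p* = 65.
q* = 621.5 − 7(65) = 166.5.

p* = 65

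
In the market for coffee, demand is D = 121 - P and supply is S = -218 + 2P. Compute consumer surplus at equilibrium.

Consumer surplus = 32

Equilibrium: 121 - P = -218 + 2P gives P* = 113, Q* = 8.
Demand choke price (D = 0): P = 121.
CS = ½(121 − 113)(8) = 32.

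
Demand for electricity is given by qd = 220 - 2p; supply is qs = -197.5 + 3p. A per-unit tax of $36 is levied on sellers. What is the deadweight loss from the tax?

Pre-tax equilibrium: p* = 83.5, q* = 53.
Tax on sellers shifts supply to qs = -197.5 + 3(p − 36) = -305.5 + 3p.
220 - 2p = -305.5 + 3p gives buyer price pb = 105.1; sellers receive ps = 105.1 − 36 = 69.1.
New quantity: q = 220 − 2(105.1) = 9.8.
DWL = ½ × 36 × (53 − 9.8) = 777.6.

Deadweight loss = 777.6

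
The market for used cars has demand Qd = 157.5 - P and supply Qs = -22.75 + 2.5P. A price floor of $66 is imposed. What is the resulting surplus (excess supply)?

Surplus = 50.75

Equilibrium price would be P* = 51.5, so the floor at 66 binds.
At P = 66: Qd = 91.5, Qs = 142.25.
Surplus = 142.25 − 91.5 = 50.75.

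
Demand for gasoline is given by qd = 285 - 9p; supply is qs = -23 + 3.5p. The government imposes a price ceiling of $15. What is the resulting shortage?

Equilibrium price would be p* = 24.64, so the ceiling at 15 binds.
At p = 15: qd = 285 − 9(15) = 150, qs = -23 + 3.5(15) = 29.5.
Shortage = 150 − 29.5 = 120.5.

Shortage = 120.5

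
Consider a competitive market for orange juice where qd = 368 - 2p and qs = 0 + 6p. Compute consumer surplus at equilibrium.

Equilibrium: 368 - 2p = 0 + 6p gives p* = 46, q* = 276.
Demand choke price (qd = 0): p = 184.
CS = ½(184 − 46)(276) = 19044.

Consumer surplus = 19044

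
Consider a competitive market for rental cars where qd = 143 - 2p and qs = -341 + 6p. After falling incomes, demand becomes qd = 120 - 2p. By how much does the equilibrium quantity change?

Δq = -17.25

Original equilibrium: p* = 60.5, q* = 22.
New equilibrium: 120 - 2p = -341 + 6p, so 461 = 8p and p' = 57.625; q' = 120 − 2(57.625) = 4.75.
Change in quantity: 4.75 − 22 = -17.25.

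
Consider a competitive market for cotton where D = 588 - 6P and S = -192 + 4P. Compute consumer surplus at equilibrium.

Consumer surplus = 1200

Equilibrium: 588 - 6P = -192 + 4P gives P* = 78, Q* = 120.
Demand choke price (D = 0): P = 98.
CS = ½(98 − 78)(120) = 1200.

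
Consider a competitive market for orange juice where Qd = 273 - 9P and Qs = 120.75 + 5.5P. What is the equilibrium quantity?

Q* = 178.5

Set Qd = Qs: 273 - 9P = 120.75 + 5.5P.
152.25 = 14.5P, so P* = 10.5.
Q* = 273 − 9(10.5) = 178.5.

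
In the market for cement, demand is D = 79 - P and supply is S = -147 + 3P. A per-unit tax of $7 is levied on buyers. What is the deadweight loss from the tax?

Deadweight loss = 18.375

Pre-tax equilibrium: P* = 56.5, Q* = 22.5.
Tax on buyers shifts demand to D = 79 − 1(P + 7) = 72 - P.
72 - P = -147 + 3P gives seller price Ps = 54.75; buyers pay Pb = 54.75 + 7 = 61.75.
New quantity: Q = 79 − 1(61.75) = 17.25.
DWL = ½ × 7 × (22.5 − 17.25) = 18.375.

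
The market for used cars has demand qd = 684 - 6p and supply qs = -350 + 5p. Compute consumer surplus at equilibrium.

Consumer surplus = 1200

Equilibrium: 684 - 6p = -350 + 5p gives p* = 94, q* = 120.
Demand choke price (qd = 0): p = 114.
CS = ½(114 − 94)(120) = 1200.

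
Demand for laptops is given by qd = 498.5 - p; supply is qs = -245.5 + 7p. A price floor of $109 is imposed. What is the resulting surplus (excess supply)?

Surplus = 128

Equilibrium price would be p* = 93, so the floor at 109 binds.
At p = 109: qd = 389.5, qs = 517.5.
Surplus = 517.5 − 389.5 = 128.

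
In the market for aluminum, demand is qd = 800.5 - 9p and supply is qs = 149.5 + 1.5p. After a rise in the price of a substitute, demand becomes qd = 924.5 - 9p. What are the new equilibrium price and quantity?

p' = 1550/21, q' = 3643/14

Original equilibrium: p* = 62, q* = 242.5.
New equilibrium: 924.5 - 9p = 149.5 + 1.5p, so 775 = 10.5p and p' = 1550/21; q' = 924.5 − 9(1550/21) = 3643/14.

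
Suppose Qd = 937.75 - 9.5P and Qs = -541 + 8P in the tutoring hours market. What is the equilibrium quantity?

Q* = 135

Set Qd = Qs: 937.75 - 9.5P = -541 + 8P.
1478.75 = 17.5P, so P* = 84.5.
Q* = 937.75 − 9.5(84.5) = 135.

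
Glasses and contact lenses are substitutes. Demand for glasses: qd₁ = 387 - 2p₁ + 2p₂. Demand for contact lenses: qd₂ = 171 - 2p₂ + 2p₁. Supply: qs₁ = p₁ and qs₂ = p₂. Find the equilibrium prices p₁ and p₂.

p₁ = 300.6, p₂ = 257.4

Market 1: 387 - 2p₁ + 2p₂ = p₁ → 3p₁ - 2p₂ = 387.
Market 2: 3p₂ - 2p₁ = 171.
Eliminating p₂: 3×(1) + 2×(2) gives 5p₁ = 1503, so p₁ = 300.6.
Back-substitute into (2): p₂ = (171 + 2×300.6) / 3 = 257.4.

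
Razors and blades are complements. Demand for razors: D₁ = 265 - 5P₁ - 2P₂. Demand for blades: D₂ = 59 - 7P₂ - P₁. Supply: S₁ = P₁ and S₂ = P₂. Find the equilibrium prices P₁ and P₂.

P₁ = 1001/23, P₂ = 89/46

Market 1: 265 - 5P₁ - 2P₂ = P₁ → 6P₁ + 2P₂ = 265.
Market 2: 8P₂ + P₁ = 59.
Eliminating P₂: 8×(1) − 2×(2) gives 46P₁ = 2002, so P₁ = 1001/23.
Back-substitute into (2): P₂ = (59 − 1×1001/23) / 8 = 89/46.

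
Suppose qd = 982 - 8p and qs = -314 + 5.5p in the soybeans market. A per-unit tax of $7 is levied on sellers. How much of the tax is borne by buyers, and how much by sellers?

Pre-tax equilibrium: p* = 96, q* = 214.
Tax on sellers shifts supply to qs = -314 + 5.5(p − 7) = -352.5 + 5.5p.
982 - 8p = -352.5 + 5.5p gives buyer price pb = 2669/27; sellers receive ps = 2669/27 − 7 = 2480/27.
New quantity: q = 982 − 8(2669/27) = 5162/27.
Buyer burden = 2669/27 − 96 = 77/27; seller burden = 96 − 2480/27 = 112/27.

Buyers bear 77/27, sellers bear 112/27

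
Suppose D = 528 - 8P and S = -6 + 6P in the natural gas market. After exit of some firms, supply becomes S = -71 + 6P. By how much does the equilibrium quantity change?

ΔQ = -260/7

Original equilibrium: P* = 267/7, Q* = 1560/7.
New equilibrium: 528 - 8P = -71 + 6P, so 599 = 14P and P' = 599/14; Q' = 528 − 8(599/14) = 1300/7.
Change in quantity: 1300/7 − 1560/7 = -260/7.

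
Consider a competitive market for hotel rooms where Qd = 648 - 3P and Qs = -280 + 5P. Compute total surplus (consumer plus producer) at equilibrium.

Total surplus = 24000

Equilibrium: 648 - 3P = -280 + 5P gives P* = 116, Q* = 300.
Demand choke price: P = 216; supply starts at P = 56.
CS = ½(216 − 116)(300) = 15000; PS = ½(116 − 56)(300) = 9000.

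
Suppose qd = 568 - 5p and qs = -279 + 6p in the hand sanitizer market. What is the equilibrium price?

p* = 77

Set qd = qs: 568 - 5p = -279 + 6p.
847 = 11p, so p* = 77.
q* = 568 − 5(77) = 183.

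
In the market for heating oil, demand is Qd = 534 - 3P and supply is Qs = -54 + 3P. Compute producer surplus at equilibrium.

Equilibrium: 534 - 3P = -54 + 3P gives P* = 98, Q* = 240.
Supply starts at P = 18 (where Qs = 0).
PS = ½(98 − 18)(240) = 9600.

Producer surplus = 9600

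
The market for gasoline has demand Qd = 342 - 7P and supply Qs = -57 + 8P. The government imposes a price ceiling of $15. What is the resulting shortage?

Equilibrium price would be P* = 26.6, so the ceiling at 15 binds.
At P = 15: Qd = 342 − 7(15) = 237, Qs = -57 + 8(15) = 63.
Shortage = 237 − 63 = 174.

Shortage = 174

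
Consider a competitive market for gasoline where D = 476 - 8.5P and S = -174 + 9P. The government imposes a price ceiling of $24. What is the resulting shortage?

Shortage = 230

Equilibrium price would be P* = 260/7, so the ceiling at 24 binds.
At P = 24: D = 476 − 8.5(24) = 272, S = -174 + 9(24) = 42.
Shortage = 272 − 42 = 230.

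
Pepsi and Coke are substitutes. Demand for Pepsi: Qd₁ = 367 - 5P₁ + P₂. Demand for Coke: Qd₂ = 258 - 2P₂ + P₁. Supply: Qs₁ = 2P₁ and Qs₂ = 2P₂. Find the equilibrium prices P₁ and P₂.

P₁ = 1726/27, P₂ = 2173/27

Market 1: 367 - 5P₁ + P₂ = 2P₁ → 7P₁ - P₂ = 367.
Market 2: 4P₂ - P₁ = 258.
Eliminating P₂: 4×(1) + 1×(2) gives 27P₁ = 1726, so P₁ = 1726/27.
Back-substitute into (2): P₂ = (258 + 1×1726/27) / 4 = 2173/27.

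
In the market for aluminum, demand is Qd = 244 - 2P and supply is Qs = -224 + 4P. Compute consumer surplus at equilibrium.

Consumer surplus = 1936

Equilibrium: 244 - 2P = -224 + 4P gives P* = 78, Q* = 88.
Demand choke price (Qd = 0): P = 122.
CS = ½(122 − 78)(88) = 1936.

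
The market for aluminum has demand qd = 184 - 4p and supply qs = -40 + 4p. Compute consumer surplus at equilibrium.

Equilibrium: 184 - 4p = -40 + 4p gives p* = 28, q* = 72.
Demand choke price (qd = 0): p = 46.
CS = ½(46 − 28)(72) = 648.

Consumer surplus = 648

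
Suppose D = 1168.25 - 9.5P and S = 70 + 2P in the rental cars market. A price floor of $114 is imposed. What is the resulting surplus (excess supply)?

Surplus = 212.75

Equilibrium price would be P* = 95.5, so the floor at 114 binds.
At P = 114: D = 85.25, S = 298.
Surplus = 298 − 85.25 = 212.75.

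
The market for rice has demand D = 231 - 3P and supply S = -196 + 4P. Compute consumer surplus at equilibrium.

Equilibrium: 231 - 3P = -196 + 4P gives P* = 61, Q* = 48.
Demand choke price (D = 0): P = 77.
CS = ½(77 − 61)(48) = 384.

Consumer surplus = 384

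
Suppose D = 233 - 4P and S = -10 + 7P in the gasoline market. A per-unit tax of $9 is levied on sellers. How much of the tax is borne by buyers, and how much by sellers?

Pre-tax equilibrium: P* = 243/11, Q* = 1591/11.
Tax on sellers shifts supply to S = -10 + 7(P − 9) = -73 + 7P.
233 - 4P = -73 + 7P gives buyer price Pb = 306/11; sellers receive Ps = 306/11 − 9 = 207/11.
New quantity: Q = 233 − 4(306/11) = 1339/11.
Buyer burden = 306/11 − 243/11 = 63/11; seller burden = 243/11 − 207/11 = 36/11.

Buyers bear 63/11, sellers bear 36/11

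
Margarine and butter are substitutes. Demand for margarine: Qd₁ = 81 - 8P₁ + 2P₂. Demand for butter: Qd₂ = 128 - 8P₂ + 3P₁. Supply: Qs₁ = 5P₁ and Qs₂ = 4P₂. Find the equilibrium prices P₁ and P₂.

Market 1: 81 - 8P₁ + 2P₂ = 5P₁ → 13P₁ - 2P₂ = 81.
Market 2: 12P₂ - 3P₁ = 128.
Eliminating P₂: 12×(1) + 2×(2) gives 150P₁ = 1228, so P₁ = 614/75.
Back-substitute into (2): P₂ = (128 + 3×614/75) / 12 = 1907/150.

P₁ = 614/75, P₂ = 1907/150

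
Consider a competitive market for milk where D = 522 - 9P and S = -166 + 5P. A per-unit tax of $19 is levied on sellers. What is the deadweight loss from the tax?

Deadweight loss = 16245/28

Pre-tax equilibrium: P* = 344/7, Q* = 558/7.
Tax on sellers shifts supply to S = -166 + 5(P − 19) = -261 + 5P.
522 - 9P = -261 + 5P gives buyer price Pb = 783/14; sellers receive Ps = 783/14 − 19 = 517/14.
New quantity: Q = 522 − 9(783/14) = 261/14.
DWL = ½ × 19 × (558/7 − 261/14) = 16245/28.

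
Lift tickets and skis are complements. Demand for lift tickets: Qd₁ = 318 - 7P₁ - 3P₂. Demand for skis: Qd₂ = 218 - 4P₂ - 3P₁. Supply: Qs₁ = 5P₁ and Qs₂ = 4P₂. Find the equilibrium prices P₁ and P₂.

P₁ = 630/29, P₂ = 554/29

Market 1: 318 - 7P₁ - 3P₂ = 5P₁ → 12P₁ + 3P₂ = 318.
Market 2: 8P₂ + 3P₁ = 218.
Eliminating P₂: 8×(1) − 3×(2) gives 87P₁ = 1890, so P₁ = 630/29.
Back-substitute into (2): P₂ = (218 − 3×630/29) / 8 = 554/29.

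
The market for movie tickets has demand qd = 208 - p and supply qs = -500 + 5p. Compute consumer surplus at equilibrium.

Consumer surplus = 4050

Equilibrium: 208 - p = -500 + 5p gives p* = 118, q* = 90.
Demand choke price (qd = 0): p = 208.
CS = ½(208 − 118)(90) = 4050.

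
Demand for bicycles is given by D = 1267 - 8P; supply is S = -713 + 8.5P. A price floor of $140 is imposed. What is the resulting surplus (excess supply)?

Surplus = 330

Equilibrium price would be P* = 120, so the floor at 140 binds.
At P = 140: D = 147, S = 477.
Surplus = 477 − 147 = 330.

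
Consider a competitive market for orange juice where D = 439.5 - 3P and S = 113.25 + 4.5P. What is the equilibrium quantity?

Q* = 309

Set D = S: 439.5 - 3P = 113.25 + 4.5P.
326.25 = 7.5P, so P* = 43.5.
Q* = 439.5 − 3(43.5) = 309.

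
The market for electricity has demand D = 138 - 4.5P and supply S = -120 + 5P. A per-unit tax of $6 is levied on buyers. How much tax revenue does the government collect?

Pre-tax equilibrium: P* = 516/19, Q* = 300/19.
Tax on buyers shifts demand to D = 138 − 4.5(P + 6) = 111 - 4.5P.
111 - 4.5P = -120 + 5P gives seller price Ps = 462/19; buyers pay Pb = 462/19 + 6 = 576/19.
New quantity: Q = 138 − 4.5(576/19) = 30/19.
Revenue = 6 × 30/19 = 180/19.

Tax revenue = 180/19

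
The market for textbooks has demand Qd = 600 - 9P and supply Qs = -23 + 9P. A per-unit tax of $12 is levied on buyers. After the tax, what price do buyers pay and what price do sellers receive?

Buyers pay 731/18, sellers receive 515/18

Pre-tax equilibrium: P* = 623/18, Q* = 288.5.
Tax on buyers shifts demand to Qd = 600 − 9(P + 12) = 492 - 9P.
492 - 9P = -23 + 9P gives seller price Ps = 515/18; buyers pay Pb = 515/18 + 12 = 731/18.
New quantity: Q = 600 − 9(731/18) = 234.5.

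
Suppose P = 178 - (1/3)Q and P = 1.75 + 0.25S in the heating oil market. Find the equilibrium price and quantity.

P* = 541/7, Q* = 2115/7

Set the two price expressions equal: 178 - (1/3)Q = 1.75 + 0.25Q.
176.25 = (7/12)Q, so Q* = 2115/7.
P* = 178 − (1/3)(2115/7) = 541/7.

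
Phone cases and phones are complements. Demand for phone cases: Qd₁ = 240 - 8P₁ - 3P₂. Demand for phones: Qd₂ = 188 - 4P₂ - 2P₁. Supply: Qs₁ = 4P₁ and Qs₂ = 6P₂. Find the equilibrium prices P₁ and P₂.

P₁ = 306/19, P₂ = 296/19

Market 1: 240 - 8P₁ - 3P₂ = 4P₁ → 12P₁ + 3P₂ = 240.
Market 2: 10P₂ + 2P₁ = 188.
Eliminating P₂: 10×(1) − 3×(2) gives 114P₁ = 1836, so P₁ = 306/19.
Back-substitute into (2): P₂ = (188 − 2×306/19) / 10 = 296/19.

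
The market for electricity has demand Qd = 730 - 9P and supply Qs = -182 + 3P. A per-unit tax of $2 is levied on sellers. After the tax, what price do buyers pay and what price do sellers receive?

Buyers pay $76.5, sellers receive $74.5

Pre-tax equilibrium: P* = 76, Q* = 46.
Tax on sellers shifts supply to Qs = -182 + 3(P − 2) = -188 + 3P.
730 - 9P = -188 + 3P gives buyer price Pb = 76.5; sellers receive Ps = 76.5 − 2 = 74.5.
New quantity: Q = 730 − 9(76.5) = 41.5.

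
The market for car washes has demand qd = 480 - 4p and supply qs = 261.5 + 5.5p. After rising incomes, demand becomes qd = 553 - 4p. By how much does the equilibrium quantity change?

Δq = 803/19

Original equilibrium: p* = 23, q* = 388.
New equilibrium: 553 - 4p = 261.5 + 5.5p, so 291.5 = 9.5p and p' = 583/19; q' = 553 − 4(583/19) = 8175/19.
Change in quantity: 8175/19 − 388 = 803/19.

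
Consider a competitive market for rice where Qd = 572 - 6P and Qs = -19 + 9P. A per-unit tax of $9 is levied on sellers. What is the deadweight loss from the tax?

Pre-tax equilibrium: P* = 39.4, Q* = 335.6.
Tax on sellers shifts supply to Qs = -19 + 9(P − 9) = -100 + 9P.
572 - 6P = -100 + 9P gives buyer price Pb = 44.8; sellers receive Ps = 44.8 − 9 = 35.8.
New quantity: Q = 572 − 6(44.8) = 303.2.
DWL = ½ × 9 × (335.6 − 303.2) = 145.8.

Deadweight loss = 145.8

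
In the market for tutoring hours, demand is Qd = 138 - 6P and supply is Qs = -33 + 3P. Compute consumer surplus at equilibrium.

Equilibrium: 138 - 6P = -33 + 3P gives P* = 19, Q* = 24.
Demand choke price (Qd = 0): P = 23.
CS = ½(23 − 19)(24) = 48.

Consumer surplus = 48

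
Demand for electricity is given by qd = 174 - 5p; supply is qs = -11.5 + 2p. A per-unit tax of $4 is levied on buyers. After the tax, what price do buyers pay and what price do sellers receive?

Pre-tax equilibrium: p* = 26.5, q* = 41.5.
Tax on buyers shifts demand to qd = 174 − 5(p + 4) = 154 - 5p.
154 - 5p = -11.5 + 2p gives seller price ps = 331/14; buyers pay pb = 331/14 + 4 = 387/14.
New quantity: q = 174 − 5(387/14) = 501/14.

Buyers pay 387/14, sellers receive 331/14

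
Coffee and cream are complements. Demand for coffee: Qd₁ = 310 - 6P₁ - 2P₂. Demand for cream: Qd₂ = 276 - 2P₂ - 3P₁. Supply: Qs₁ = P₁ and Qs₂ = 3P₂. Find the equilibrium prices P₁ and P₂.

P₁ = 998/29, P₂ = 1002/29

Market 1: 310 - 6P₁ - 2P₂ = P₁ → 7P₁ + 2P₂ = 310.
Market 2: 5P₂ + 3P₁ = 276.
Eliminating P₂: 5×(1) − 2×(2) gives 29P₁ = 998, so P₁ = 998/29.
Back-substitute into (2): P₂ = (276 − 3×998/29) / 5 = 1002/29.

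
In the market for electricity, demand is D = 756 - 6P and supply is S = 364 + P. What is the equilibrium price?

P* = 56

Set D = S: 756 - 6P = 364 + P.
392 = 7P, so P* = 56.
Q* = 756 − 6(56) = 420.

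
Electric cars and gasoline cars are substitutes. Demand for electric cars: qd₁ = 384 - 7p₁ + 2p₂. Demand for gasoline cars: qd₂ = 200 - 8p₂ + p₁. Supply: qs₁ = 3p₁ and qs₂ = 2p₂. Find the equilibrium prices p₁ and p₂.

Market 1: 384 - 7p₁ + 2p₂ = 3p₁ → 10p₁ - 2p₂ = 384.
Market 2: 10p₂ - p₁ = 200.
Eliminating p₂: 10×(1) + 2×(2) gives 98p₁ = 4240, so p₁ = 2120/49.
Back-substitute into (2): p₂ = (200 + 1×2120/49) / 10 = 1192/49.

p₁ = 2120/49, p₂ = 1192/49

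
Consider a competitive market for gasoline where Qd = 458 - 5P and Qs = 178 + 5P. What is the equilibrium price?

Set Qd = Qs: 458 - 5P = 178 + 5P.
280 = 10P, so P* = 28.
Q* = 458 − 5(28) = 318.

P* = 28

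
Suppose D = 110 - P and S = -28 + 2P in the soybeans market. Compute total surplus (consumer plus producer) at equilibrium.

Equilibrium: 110 - P = -28 + 2P gives P* = 46, Q* = 64.
Demand choke price: P = 110; supply starts at P = 14.
CS = ½(110 − 46)(64) = 2048; PS = ½(46 − 14)(64) = 1024.

Total surplus = 3072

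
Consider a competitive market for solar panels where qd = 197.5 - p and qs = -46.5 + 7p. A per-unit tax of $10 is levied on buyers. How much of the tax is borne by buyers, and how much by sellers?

Pre-tax equilibrium: p* = 30.5, q* = 167.
Tax on buyers shifts demand to qd = 197.5 − 1(p + 10) = 187.5 - p.
187.5 - p = -46.5 + 7p gives seller price ps = 29.25; buyers pay pb = 29.25 + 10 = 39.25.
New quantity: q = 197.5 − 1(39.25) = 158.25.
Buyer burden = 39.25 − 30.5 = 8.75; seller burden = 30.5 − 29.25 = 1.25.

Buyers bear $8.75, sellers bear $1.25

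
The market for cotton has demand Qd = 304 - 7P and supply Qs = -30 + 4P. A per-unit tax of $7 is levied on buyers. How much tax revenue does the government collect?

Tax revenue = 5670/11

Pre-tax equilibrium: P* = 334/11, Q* = 1006/11.
Tax on buyers shifts demand to Qd = 304 − 7(P + 7) = 255 - 7P.
255 - 7P = -30 + 4P gives seller price Ps = 285/11; buyers pay Pb = 285/11 + 7 = 362/11.
New quantity: Q = 304 − 7(362/11) = 810/11.
Revenue = 7 × 810/11 = 5670/11.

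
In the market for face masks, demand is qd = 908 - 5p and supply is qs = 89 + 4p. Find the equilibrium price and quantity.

Set qd = qs: 908 - 5p = 89 + 4p.
819 = 9p, so p* = 91.
q* = 908 − 5(91) = 453.

p* = 91, q* = 453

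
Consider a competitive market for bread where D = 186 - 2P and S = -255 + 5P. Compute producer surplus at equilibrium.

Equilibrium: 186 - 2P = -255 + 5P gives P* = 63, Q* = 60.
Supply starts at P = 51 (where S = 0).
PS = ½(63 − 51)(60) = 360.

Producer surplus = 360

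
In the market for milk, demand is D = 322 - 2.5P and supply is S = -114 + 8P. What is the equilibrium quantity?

Q* = 4582/21

Set D = S: 322 - 2.5P = -114 + 8P.
436 = 10.5P, so P* = 872/21.
Q* = 322 − 2.5(872/21) = 4582/21.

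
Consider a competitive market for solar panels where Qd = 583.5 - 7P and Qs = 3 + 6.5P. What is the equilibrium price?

Set Qd = Qs: 583.5 - 7P = 3 + 6.5P.
580.5 = 13.5P, so P* = 43.
Q* = 583.5 − 7(43) = 282.5.

P* = 43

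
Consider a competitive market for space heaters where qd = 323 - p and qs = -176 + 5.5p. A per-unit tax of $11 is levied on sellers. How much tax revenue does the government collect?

Tax revenue = 33880/13

Pre-tax equilibrium: p* = 998/13, q* = 3201/13.
Tax on sellers shifts supply to qs = -176 + 5.5(p − 11) = -236.5 + 5.5p.
323 - p = -236.5 + 5.5p gives buyer price pb = 1119/13; sellers receive ps = 1119/13 − 11 = 976/13.
New quantity: q = 323 − 1(1119/13) = 3080/13.
Revenue = 11 × 3080/13 = 33880/13.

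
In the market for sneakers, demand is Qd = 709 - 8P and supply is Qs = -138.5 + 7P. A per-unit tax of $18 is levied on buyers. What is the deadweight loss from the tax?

Deadweight loss = 604.8

Pre-tax equilibrium: P* = 56.5, Q* = 257.
Tax on buyers shifts demand to Qd = 709 − 8(P + 18) = 565 - 8P.
565 - 8P = -138.5 + 7P gives seller price Ps = 46.9; buyers pay Pb = 46.9 + 18 = 64.9.
New quantity: Q = 709 − 8(64.9) = 189.8.
DWL = ½ × 18 × (257 − 189.8) = 604.8.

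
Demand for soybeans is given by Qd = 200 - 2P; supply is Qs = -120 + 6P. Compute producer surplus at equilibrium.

Producer surplus = 1200

Equilibrium: 200 - 2P = -120 + 6P gives P* = 40, Q* = 120.
Supply starts at P = 20 (where Qs = 0).
PS = ½(40 − 20)(120) = 1200.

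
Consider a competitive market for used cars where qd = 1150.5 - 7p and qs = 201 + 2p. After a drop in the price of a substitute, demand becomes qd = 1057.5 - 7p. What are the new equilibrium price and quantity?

Original equilibrium: p* = 105.5, q* = 412.
New equilibrium: 1057.5 - 7p = 201 + 2p, so 856.5 = 9p and p' = 571/6; q' = 1057.5 − 7(571/6) = 1174/3.

p' = 571/6, q' = 1174/3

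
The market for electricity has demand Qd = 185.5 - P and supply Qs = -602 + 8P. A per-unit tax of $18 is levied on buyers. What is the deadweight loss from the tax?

Deadweight loss = 144

Pre-tax equilibrium: P* = 87.5, Q* = 98.
Tax on buyers shifts demand to Qd = 185.5 − 1(P + 18) = 167.5 - P.
167.5 - P = -602 + 8P gives seller price Ps = 85.5; buyers pay Pb = 85.5 + 18 = 103.5.
New quantity: Q = 185.5 − 1(103.5) = 82.
DWL = ½ × 18 × (98 − 82) = 144.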